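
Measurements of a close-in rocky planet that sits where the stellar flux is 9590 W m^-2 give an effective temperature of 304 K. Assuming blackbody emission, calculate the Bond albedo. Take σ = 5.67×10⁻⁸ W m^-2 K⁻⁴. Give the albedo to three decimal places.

0.798

Energy balance: S(1−α)/4 = σT⁴, so 1−α = 4σT⁴/S.
4σT⁴ = 4·5.67×10⁻⁸·(304)⁴ = 1937 W m^-2.
Hence α = 1 − 1937/9590 = 0.7980.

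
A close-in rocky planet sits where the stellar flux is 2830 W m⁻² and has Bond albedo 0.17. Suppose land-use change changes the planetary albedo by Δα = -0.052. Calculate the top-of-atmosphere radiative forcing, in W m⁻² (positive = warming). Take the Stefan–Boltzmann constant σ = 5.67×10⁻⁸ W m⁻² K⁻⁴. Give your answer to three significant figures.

36.8 W m⁻²

TOA radiative forcing: ΔF = −S·Δα/4 = −2830·(-0.052)/4 = 36.79 W m⁻².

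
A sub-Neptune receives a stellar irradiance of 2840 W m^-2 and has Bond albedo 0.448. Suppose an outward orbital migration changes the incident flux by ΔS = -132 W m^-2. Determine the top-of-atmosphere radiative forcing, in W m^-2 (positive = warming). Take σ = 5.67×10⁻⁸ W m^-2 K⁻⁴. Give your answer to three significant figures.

Only a fraction (1−α) is absorbed and it's spread over 4πR², so ΔF = (1−α)ΔS/4 = -18.22 W m^-2.

-18.2 W m^-2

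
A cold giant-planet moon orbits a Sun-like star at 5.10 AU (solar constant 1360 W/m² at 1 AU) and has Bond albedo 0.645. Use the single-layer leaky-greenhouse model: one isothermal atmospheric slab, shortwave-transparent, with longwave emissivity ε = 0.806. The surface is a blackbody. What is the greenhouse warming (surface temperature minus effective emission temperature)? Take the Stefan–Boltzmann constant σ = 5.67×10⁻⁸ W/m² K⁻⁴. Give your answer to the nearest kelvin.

13 K

Flux at the orbit: S = 1360/(5.10)² = 52.29 W/m².
The planet radiates to space at T_e = [S(1−α)/(4σ)]^(1/4) = 95.11 K.
Surface balance with a leaky layer gives σT_s⁴ = σT_e⁴·2/(2−ε), so T_s = T_e·[2/(2−0.806)]^(1/4) = 108.2 K.
T_s − T_e = 108.2 − 95.11 = 13.09 K.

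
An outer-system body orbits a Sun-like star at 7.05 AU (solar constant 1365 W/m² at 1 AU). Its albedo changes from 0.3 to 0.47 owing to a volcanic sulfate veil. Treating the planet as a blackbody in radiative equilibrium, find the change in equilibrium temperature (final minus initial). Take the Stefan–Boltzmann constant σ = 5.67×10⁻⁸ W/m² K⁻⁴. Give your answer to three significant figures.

-6.45 K

Irradiance scales as 1/d², so S = 1365 W/m² × (1/7.05)² = 27.46 W/m².
Initial: T₁ = [S(1−0.3)/(4σ)]^(1/4) = 95.95 K.
After:  T₂ = [27.46·0.53/(4σ)]^(1/4) = 89.50 K.
Change: 89.50 − 95.95 = -6.447 K.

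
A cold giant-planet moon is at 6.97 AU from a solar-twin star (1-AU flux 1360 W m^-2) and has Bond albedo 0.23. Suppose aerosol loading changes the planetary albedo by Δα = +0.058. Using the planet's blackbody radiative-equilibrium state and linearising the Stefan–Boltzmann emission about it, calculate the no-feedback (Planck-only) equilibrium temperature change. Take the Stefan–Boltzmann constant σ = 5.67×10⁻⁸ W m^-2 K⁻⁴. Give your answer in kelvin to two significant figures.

Flux at the orbit: S = 1360/(6.97)² = 27.99 W m^-2.
Reference equilibrium: T_e = [S(1−α)/(4σ)]^(1/4) = 98.74 K.
The change in absorbed flux is Δ[S(1−α)/4] = −SΔα/4 = -0.4059 W m^-2.
Linearising σT⁴ gives d(σT⁴)/dT = 4σT_e³ = 0.2183 W m^-2 per K.
Hence the no-feedback warming is ΔF/(4σT_e³) = -1.86 K.

-1.9 K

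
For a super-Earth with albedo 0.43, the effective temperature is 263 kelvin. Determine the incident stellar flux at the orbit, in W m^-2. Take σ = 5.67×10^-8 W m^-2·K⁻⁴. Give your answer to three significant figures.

1900 W m^-2

Invert the energy balance for S: S = 4σT⁴/(1−α).
σT⁴ = 5.67×10⁻⁸·(263)⁴ = 271.3 W m^-2.
S = 4·271.3/0.57 = 1904 W m^-2.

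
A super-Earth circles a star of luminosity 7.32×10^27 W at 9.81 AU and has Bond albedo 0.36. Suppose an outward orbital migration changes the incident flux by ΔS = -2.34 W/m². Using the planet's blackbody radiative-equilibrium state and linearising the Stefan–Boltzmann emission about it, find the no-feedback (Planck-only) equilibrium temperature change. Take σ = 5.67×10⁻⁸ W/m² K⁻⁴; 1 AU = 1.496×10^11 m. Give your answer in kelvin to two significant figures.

Orbital distance: d = 9.81 AU = 1.468×10^12 m.
S = L/(4πd²) = 270.5 W/m².
The baseline emission temperature is T_e = 166.2 K.
TOA radiative forcing: ΔF = (1−α)ΔS/4 = 0.64·(-2.34)/4 = -0.3744 W/m².
Planck response: λ_P = 4σT_e³ = 4·5.67×10⁻⁸·(166.2)³ = 1.041 W/m²/K.
So ΔT₀ = -0.3744/1.041 = -0.360 K.

-0.36 K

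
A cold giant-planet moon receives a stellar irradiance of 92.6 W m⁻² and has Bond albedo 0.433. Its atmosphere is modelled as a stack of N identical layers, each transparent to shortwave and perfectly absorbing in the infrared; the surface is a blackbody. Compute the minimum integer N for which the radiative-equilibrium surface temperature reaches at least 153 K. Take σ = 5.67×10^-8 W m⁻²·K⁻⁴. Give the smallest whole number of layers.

Top-of-atmosphere balance: σT_e⁴ = S(1−α)/4 = 13.13 W m⁻² → T_e = 123.3 K.
Need (N+1)T_e⁴ ≥ T_s⁴, i.e. N+1 ≥ (153/123.3)⁴ = 2.367.
So N ≥ 1.367; the smallest integer is N = 2.

2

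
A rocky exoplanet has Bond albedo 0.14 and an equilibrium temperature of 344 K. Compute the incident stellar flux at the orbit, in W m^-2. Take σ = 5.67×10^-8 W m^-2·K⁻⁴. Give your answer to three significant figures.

From S(1−α)/4 = σT⁴: S = 4σT⁴/(1−α).
σT⁴ = 5.67×10⁻⁸·(344)⁴ = 794.0 W m^-2.
S = 4·794.0/0.86 = 3693 W m^-2.

3690 W m^-2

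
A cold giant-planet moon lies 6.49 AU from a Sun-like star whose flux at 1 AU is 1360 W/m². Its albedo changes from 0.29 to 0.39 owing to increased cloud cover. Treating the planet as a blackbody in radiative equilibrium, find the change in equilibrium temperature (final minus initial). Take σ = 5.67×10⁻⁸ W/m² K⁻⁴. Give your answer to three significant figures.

Irradiance scales as 1/d², so S = 1360 W/m² × (1/6.49)² = 32.29 W/m².
Initial: T₁ = [S(1−0.29)/(4σ)]^(1/4) = 100.3 K.
After:  T₂ = [32.29·0.61/(4σ)]^(1/4) = 96.53 K.
ΔT = T₂ − T₁ = -3.734 K.

-3.73 K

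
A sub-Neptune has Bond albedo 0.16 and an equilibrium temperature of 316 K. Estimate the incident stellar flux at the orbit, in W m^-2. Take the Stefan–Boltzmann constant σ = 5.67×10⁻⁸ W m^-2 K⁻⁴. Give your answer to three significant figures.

From S(1−α)/4 = σT⁴: S = 4σT⁴/(1−α).
σT⁴ = 5.67×10⁻⁸·(316)⁴ = 565.4 W m^-2.
So S = 4×565.4/(1−0.16) = 2692 W m^-2.

2690 W m^-2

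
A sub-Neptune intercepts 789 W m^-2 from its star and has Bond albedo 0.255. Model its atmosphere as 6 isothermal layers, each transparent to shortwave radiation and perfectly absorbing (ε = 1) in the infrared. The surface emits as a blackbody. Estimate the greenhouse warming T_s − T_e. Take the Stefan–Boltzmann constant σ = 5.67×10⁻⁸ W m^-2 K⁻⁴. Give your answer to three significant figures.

141 kelvin

Top-of-atmosphere balance: σT_e⁴ = S(1−α)/4 = 147.0 W m^-2 → T_e = 225.6 K.
T_s = (N+1)^(1/4)·T_e = 367.0 K.
So the greenhouse effect raises the surface by 367.0 − 225.6 = 141.4 K.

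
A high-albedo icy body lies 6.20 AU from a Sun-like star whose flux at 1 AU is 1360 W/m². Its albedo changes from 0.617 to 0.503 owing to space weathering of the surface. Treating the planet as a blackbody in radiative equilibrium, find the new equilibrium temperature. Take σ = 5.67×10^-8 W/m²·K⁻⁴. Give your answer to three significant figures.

93.8 kelvin

Flux at the orbit: S = 1360/(6.20)² = 35.38 W/m².
T₂ = [S(1−α₂)/(4σ)]^(1/4) = [35.38·0.497/(4σ)]^(1/4) = 93.84 K.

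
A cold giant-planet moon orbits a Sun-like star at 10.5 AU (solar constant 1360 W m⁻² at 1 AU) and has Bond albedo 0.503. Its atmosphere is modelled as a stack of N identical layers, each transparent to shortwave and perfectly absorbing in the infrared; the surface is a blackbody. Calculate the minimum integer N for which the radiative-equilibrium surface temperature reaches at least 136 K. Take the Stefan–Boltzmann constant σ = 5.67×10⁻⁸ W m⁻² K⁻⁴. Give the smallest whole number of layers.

12

Irradiance scales as 1/d², so S = 1360 W m⁻² × (1/10.5)² = 12.34 W m⁻².
Top-of-atmosphere balance: σT_e⁴ = S(1−α)/4 = 1.533 W m⁻² → T_e = 72.11 K.
T_s = (N+1)^(1/4)·T_e ≥ 136 K requires N+1 ≥ (T_s/T_e)⁴ = (136/72.11)⁴ = 12.656.
The minimum whole number is N = 12.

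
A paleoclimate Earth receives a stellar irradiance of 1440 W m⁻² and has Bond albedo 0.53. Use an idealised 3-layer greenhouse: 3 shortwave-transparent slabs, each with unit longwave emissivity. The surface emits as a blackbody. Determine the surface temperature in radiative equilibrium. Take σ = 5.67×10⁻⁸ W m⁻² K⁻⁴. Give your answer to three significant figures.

The effective emission temperature is T_e = [S(1−α)/(4σ)]^¼ = 233.7 K.
For an N-layer opaque stack, T_s⁴ = (N+1)T_e⁴, hence T_s = (4)^(1/4)×233.7 K = 330.5 K.

331 K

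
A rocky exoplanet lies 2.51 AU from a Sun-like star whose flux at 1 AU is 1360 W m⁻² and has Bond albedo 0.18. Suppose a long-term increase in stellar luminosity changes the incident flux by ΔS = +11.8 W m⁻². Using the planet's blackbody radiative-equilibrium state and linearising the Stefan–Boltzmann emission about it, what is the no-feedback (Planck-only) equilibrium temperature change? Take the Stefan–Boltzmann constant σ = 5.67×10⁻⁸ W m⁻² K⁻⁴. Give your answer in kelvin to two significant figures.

Irradiance scales as 1/d², so S = 1360 W m⁻² × (1/2.51)² = 215.9 W m⁻².
Unperturbed T_e = [215.9·(1−0.18)/(4σ)]^¼ = 167.1 K.
Only a fraction (1−α) is absorbed and it's spread over 4πR², so ΔF = (1−α)ΔS/4 = 2.419 W m⁻².
Linearising σT⁴ gives d(σT⁴)/dT = 4σT_e³ = 1.059 W m⁻² per K.
ΔT₀ = ΔF/λ_P = 2.419/1.059 = 2.28 K.

2.3 K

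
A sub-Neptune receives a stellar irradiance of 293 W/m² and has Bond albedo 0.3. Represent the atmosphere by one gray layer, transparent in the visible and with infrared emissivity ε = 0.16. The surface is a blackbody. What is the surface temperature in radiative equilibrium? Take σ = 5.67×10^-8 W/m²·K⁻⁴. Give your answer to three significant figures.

177 K

Effective emission temperature (TOA balance): σT_e⁴ = S(1−α)/4 = 51.27 W/m² → T_e = 173.4 K.
The surface balance (absorbed SW + ε·downward IR = σT_s⁴) with T_a⁴ = T_s⁴/2 reduces to T_s = T_e·[2/(2−ε)]^¼ = 177.1 K.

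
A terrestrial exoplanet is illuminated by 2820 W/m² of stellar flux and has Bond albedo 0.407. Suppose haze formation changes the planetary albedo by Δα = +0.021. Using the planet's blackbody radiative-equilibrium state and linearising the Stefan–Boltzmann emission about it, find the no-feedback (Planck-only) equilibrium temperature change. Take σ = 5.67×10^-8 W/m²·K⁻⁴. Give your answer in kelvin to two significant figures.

Reference equilibrium: T_e = [S(1−α)/(4σ)]^(1/4) = 293.0 K.
TOA radiative forcing: ΔF = −S·Δα/4 = −2820·(+0.021)/4 = -14.81 W/m².
Linearising σT⁴ gives d(σT⁴)/dT = 4σT_e³ = 5.707 W/m² per K.
So ΔT₀ = -14.81/5.707 = -2.59 K.

-2.6 K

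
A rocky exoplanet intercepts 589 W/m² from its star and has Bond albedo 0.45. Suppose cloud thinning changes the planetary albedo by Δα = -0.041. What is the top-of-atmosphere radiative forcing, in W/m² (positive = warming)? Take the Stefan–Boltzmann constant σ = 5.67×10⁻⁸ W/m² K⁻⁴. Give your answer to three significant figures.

6.04 W/m²

The change in absorbed flux is Δ[S(1−α)/4] = −SΔα/4 = 6.037 W/m².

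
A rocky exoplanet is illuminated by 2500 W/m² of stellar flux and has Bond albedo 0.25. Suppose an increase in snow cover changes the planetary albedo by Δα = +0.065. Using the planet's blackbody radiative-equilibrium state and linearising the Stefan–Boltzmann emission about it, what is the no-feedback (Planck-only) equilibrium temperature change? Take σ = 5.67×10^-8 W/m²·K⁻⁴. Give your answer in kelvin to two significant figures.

-6.5 K

The baseline emission temperature is T_e = 301.5 K.
ΔF = −(S/4)Δα = −(2500/4)×(+0.065) = -40.62 W/m².
Linearising σT⁴ gives d(σT⁴)/dT = 4σT_e³ = 6.218 W/m² per K.
Hence the no-feedback warming is ΔF/(4σT_e³) = -6.53 K.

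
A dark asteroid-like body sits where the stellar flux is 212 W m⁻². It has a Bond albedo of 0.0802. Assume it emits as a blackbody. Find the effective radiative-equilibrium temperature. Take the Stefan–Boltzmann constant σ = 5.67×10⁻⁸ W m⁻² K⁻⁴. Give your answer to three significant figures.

171 K

The planet absorbs (1−α)S over its disc πR² and re-emits over 4πR², so the mean absorbed flux is (1−0.0802)·212.0/4 = 48.75 W m⁻².
Set σT⁴ = 48.75 → T = (48.75/σ)^(1/4) = 171.2 K.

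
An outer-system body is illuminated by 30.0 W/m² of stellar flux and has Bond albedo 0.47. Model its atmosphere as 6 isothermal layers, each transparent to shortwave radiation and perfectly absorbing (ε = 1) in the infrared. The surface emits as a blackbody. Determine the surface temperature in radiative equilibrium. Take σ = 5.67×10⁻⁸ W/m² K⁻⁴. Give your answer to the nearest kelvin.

The effective emission temperature is T_e = [S(1−α)/(4σ)]^¼ = 91.50 K.
With N = 6 opaque layers, T_s = (N+1)^(1/4)·T_e = 7^(1/4)·91.50 = 148.8 K.

149 K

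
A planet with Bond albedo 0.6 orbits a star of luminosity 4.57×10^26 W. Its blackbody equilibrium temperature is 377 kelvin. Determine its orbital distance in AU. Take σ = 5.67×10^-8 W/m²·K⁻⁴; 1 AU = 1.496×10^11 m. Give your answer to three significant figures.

0.377 AU

The flux needed for this T is 4σT⁴/(1−0.6) = 11450 W/m².
From L = 4πd²S, d = √(4.57×10^26/(4π·11450)) = 5.635×10^10 m = 0.3767 AU.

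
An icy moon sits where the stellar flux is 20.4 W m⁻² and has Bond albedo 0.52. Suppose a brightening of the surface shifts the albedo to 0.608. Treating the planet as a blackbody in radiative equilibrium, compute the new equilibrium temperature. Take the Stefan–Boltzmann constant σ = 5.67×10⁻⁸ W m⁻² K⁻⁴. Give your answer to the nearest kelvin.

77 K

New equilibrium: T₂ = [(1−0.608)·20.40/(4σ)]^(1/4) = 77.06 K.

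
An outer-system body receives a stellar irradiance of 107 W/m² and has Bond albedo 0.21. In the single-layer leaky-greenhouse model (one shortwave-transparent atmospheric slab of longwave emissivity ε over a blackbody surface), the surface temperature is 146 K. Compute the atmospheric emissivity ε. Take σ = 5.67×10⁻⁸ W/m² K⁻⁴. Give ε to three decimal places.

Effective temperature: T_e = [S(1−α)/(4σ)]^(1/4) = 138.9 K.
Since (2−ε)/2 = (T_e/T_s)⁴ = 0.8203, ε = 0.3595.

0.359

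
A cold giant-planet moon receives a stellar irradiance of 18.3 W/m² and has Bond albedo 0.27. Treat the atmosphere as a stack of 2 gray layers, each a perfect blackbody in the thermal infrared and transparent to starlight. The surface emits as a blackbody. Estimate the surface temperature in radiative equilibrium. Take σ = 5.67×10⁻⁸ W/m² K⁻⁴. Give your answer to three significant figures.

115 kelvin

The effective emission temperature is T_e = [S(1−α)/(4σ)]^¼ = 87.61 K.
Layer-by-layer balance gives σT_s⁴ = (N+1)σT_e⁴, so T_s = 3^¼·87.61 = 115.3 K.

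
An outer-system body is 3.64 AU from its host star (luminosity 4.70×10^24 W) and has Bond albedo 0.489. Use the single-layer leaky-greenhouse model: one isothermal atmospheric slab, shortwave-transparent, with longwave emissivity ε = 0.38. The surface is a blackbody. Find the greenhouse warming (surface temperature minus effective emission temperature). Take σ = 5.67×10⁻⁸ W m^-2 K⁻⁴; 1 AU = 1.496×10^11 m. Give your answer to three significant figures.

Orbital distance: d = 3.64 AU = 5.445×10^11 m.
Flux at the orbit: S = L/(4πd²) = 4.70×10^24/(4π·(5.45×10^11)²) = 1.261 W m^-2.
Effective emission temperature (TOA balance): σT_e⁴ = S(1−α)/4 = 0.1611 W m^-2 → T_e = 41.06 K.
Surface balance with a leaky layer gives σT_s⁴ = σT_e⁴·2/(2−ε), so T_s = T_e·[2/(2−0.38)]^(1/4) = 43.28 K.
T_s − T_e = 43.28 − 41.06 = 2.221 K.

2.22 kelvin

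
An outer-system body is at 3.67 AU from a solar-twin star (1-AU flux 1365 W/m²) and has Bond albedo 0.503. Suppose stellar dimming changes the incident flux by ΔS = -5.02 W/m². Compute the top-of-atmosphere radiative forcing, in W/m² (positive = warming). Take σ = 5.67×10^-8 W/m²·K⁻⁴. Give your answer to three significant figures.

-0.624 W/m²

Irradiance scales as 1/d², so S = 1365 W/m² × (1/3.67)² = 101.3 W/m².
Only a fraction (1−α) is absorbed and it's spread over 4πR², so ΔF = (1−α)ΔS/4 = -0.6237 W/m².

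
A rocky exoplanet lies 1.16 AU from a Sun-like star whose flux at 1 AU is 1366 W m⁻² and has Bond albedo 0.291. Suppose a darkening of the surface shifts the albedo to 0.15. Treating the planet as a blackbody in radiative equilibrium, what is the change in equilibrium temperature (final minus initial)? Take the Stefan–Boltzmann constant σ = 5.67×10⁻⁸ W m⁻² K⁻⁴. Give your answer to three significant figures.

Flux at the orbit: S = 1366/(1.16)² = 1015 W m⁻².
With α = 0.291, T₁ = 237.3 K.
Final:   T₂ = [S(1−0.15)/(4σ)]^(1/4) = 248.4 K.
ΔT = T₂ − T₁ = 11.01 K.

11.0 kelvin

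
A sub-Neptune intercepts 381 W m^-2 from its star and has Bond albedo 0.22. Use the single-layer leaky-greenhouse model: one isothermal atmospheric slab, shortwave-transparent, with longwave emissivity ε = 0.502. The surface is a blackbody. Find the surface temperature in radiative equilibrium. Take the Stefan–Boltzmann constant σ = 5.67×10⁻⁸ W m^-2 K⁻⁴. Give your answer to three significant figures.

205 kelvin

The planet radiates to space at T_e = [S(1−α)/(4σ)]^(1/4) = 190.3 K.
Surface balance with a leaky layer gives σT_s⁴ = σT_e⁴·2/(2−ε), so T_s = T_e·[2/(2−0.502)]^(1/4) = 204.5 K.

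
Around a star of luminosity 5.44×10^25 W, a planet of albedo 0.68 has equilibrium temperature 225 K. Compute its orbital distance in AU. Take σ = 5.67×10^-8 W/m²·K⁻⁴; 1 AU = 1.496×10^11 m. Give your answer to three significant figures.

0.326 AU

Required flux: S = 4σT⁴/(1−α) = 1816 W/m².
S = L/(4πd²) → d = √(L/4πS) = √(5.44×10^25/(4π·1816)) = 4.882×10^10 m = 0.3263 AU.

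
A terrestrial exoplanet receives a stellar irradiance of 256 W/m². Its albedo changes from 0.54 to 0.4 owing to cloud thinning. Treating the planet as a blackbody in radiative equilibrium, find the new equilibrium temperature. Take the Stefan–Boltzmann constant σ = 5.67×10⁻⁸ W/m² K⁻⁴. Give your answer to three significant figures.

161 kelvin

New equilibrium: T₂ = [(1−0.4)·256.0/(4σ)]^(1/4) = 161.3 K.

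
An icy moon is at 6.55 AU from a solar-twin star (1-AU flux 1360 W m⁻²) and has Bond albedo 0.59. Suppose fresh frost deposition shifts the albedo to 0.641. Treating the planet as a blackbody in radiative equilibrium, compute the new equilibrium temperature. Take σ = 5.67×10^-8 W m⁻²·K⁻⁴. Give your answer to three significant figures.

84.2 K

By the inverse-square law, S = 1360/6.55² = 31.70 W m⁻².
With the new albedo, S(1−α₂)/4 = 2.845 W m⁻², so T₂ = 84.16 K.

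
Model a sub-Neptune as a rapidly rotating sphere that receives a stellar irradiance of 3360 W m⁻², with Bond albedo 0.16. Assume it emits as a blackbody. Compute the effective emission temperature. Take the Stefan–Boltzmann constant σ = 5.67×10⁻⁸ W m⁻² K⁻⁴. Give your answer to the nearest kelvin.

334 K

The planet absorbs (1−α)S over its disc πR² and re-emits over 4πR², so the mean absorbed flux is (1−0.16)·3360/4 = 705.6 W m⁻².
In equilibrium σT⁴ equals this, so T = 334.0 K.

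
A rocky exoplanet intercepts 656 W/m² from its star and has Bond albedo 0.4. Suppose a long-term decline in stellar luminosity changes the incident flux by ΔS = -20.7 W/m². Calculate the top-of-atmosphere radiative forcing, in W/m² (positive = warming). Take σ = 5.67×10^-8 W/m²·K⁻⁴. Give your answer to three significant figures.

-3.10 W/m²

Only a fraction (1−α) is absorbed and it's spread over 4πR², so ΔF = (1−α)ΔS/4 = -3.105 W/m².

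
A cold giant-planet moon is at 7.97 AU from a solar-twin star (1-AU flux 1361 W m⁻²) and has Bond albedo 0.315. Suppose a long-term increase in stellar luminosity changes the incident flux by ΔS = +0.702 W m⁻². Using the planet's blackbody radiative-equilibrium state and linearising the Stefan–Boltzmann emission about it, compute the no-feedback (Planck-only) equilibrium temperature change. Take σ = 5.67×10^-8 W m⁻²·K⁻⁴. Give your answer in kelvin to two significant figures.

By the inverse-square law, S = 1361/7.97² = 21.43 W m⁻².
The baseline emission temperature is T_e = 89.69 K.
TOA radiative forcing: ΔF = (1−α)ΔS/4 = 0.685·(+0.702)/4 = 0.1202 W m⁻².
Linearising σT⁴ gives d(σT⁴)/dT = 4σT_e³ = 0.1636 W m⁻² per K.
Hence the no-feedback warming is ΔF/(4σT_e³) = 0.735 K.

0.73 K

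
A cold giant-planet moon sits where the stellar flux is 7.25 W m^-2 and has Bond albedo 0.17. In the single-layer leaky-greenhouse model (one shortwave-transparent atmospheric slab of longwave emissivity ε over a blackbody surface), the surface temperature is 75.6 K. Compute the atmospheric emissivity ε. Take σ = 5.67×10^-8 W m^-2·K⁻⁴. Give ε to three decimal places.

0.376

Effective temperature: T_e = [S(1−α)/(4σ)]^(1/4) = 71.77 K.
Inverting T_s⁴ = 2T_e⁴/(2−ε): (T_e/T_s)⁴ = 0.8122, so ε = 2(1 − 0.8122) = 0.3755.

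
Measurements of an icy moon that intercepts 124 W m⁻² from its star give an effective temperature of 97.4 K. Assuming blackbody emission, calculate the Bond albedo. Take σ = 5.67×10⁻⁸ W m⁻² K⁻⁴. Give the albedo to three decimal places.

0.835

Rearranging the radiative balance, α = 1 − 4σT⁴/S.
σT⁴ = 5.103 W m⁻², so 4σT⁴ = 20.41 W m⁻².
Hence α = 1 − 20.41/124.0 = 0.8354.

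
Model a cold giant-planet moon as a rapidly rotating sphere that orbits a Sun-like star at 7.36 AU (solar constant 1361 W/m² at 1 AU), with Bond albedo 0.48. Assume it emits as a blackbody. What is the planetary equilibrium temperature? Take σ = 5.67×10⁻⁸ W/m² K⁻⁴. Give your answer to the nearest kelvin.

Flux at the orbit: S = 1361/(7.36)² = 25.12 W/m².
The planet absorbs (1−α)S over its disc πR² and re-emits over 4πR², so the mean absorbed flux is (1−0.48)·25.12/4 = 3.266 W/m².
In equilibrium σT⁴ equals this, so T = 87.12 K.

87 K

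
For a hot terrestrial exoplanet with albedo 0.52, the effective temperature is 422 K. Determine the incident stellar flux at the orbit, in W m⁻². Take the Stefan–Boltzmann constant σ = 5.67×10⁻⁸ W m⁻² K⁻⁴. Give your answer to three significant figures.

15000 W m⁻²

Invert the energy balance for S: S = 4σT⁴/(1−α).
The emitted flux is σT⁴ = 1798 W m⁻².
So S = 4×1798/(1−0.52) = 14980 W m⁻².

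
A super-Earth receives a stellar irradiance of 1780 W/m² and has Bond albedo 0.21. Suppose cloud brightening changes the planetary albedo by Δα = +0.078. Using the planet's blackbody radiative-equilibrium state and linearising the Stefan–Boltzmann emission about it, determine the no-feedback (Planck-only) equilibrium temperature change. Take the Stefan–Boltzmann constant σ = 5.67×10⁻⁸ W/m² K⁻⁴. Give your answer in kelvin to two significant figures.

-6.9 K

Reference equilibrium: T_e = [S(1−α)/(4σ)]^(1/4) = 280.6 K.
The change in absorbed flux is Δ[S(1−α)/4] = −SΔα/4 = -34.71 W/m².
Linearising σT⁴ gives d(σT⁴)/dT = 4σT_e³ = 5.011 W/m² per K.
Hence the no-feedback warming is ΔF/(4σT_e³) = -6.93 K.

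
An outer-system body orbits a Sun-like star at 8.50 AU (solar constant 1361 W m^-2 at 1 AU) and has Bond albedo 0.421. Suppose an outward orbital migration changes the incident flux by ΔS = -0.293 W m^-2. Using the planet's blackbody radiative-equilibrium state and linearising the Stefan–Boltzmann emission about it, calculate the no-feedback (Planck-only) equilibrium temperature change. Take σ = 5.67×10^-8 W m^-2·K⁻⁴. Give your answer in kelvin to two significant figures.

By the inverse-square law, S = 1361/8.50² = 18.84 W m^-2.
The baseline emission temperature is T_e = 83.27 K.
TOA radiative forcing: ΔF = (1−α)ΔS/4 = 0.579·(-0.293)/4 = -0.04241 W m^-2.
Linearising σT⁴ gives d(σT⁴)/dT = 4σT_e³ = 0.1310 W m^-2 per K.
Hence the no-feedback warming is ΔF/(4σT_e³) = -0.324 K.

-0.32 K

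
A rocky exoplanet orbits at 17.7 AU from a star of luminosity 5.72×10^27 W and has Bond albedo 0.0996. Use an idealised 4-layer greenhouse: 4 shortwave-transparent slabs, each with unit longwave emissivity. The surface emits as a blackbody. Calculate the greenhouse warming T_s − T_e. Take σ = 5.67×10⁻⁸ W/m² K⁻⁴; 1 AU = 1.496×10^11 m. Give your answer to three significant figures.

d = 17.7 × 1.496×10^11 m = 2.648×10^12 m.
Flux at the orbit: S = L/(4πd²) = 5.72×10^27/(4π·(2.65×10^12)²) = 64.92 W/m².
OLR = S(1−α)/4 = 14.61 W/m²; the top layer radiates at T_e = 126.7 K.
T_s = (N+1)^(1/4)·T_e = 189.5 K.
Warming: T_s − T_e = 62.76 K.

62.8 kelvin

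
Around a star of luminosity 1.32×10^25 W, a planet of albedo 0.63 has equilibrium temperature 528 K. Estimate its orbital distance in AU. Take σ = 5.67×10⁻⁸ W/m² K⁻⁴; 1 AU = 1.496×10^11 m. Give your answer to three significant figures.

0.0314 AU

Required flux: S = 4σT⁴/(1−α) = 47640 W/m².
S = L/(4πd²) → d = √(L/4πS) = √(1.32×10^25/(4π·47640)) = 4.696×10^9 m = 0.03139 AU.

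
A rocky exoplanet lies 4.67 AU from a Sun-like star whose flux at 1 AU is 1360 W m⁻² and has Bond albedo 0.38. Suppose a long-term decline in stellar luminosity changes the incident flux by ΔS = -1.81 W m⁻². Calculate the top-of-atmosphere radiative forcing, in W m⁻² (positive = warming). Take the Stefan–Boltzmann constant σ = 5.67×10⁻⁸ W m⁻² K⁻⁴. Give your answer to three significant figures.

Irradiance scales as 1/d², so S = 1360 W m⁻² × (1/4.67)² = 62.36 W m⁻².
TOA radiative forcing: ΔF = (1−α)ΔS/4 = 0.62·(-1.81)/4 = -0.2806 W m⁻².

-0.281 W m⁻²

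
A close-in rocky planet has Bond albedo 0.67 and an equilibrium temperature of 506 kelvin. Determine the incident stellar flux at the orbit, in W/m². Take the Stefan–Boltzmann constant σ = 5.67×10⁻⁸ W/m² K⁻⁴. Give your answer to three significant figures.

45100 W/m²

From S(1−α)/4 = σT⁴: S = 4σT⁴/(1−α).
The emitted flux is σT⁴ = 3717 W/m².
S = 4·3717/0.33 = 45050 W/m².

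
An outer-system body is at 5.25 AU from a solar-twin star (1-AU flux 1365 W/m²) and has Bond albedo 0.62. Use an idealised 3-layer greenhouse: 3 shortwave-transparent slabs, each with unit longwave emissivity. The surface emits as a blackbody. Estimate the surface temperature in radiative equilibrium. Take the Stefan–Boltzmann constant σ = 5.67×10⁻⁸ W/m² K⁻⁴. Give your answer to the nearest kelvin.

Flux at the orbit: S = 1365/(5.25)² = 49.52 W/m².
The effective emission temperature is T_e = [S(1−α)/(4σ)]^¼ = 95.44 K.
Layer-by-layer balance gives σT_s⁴ = (N+1)σT_e⁴, so T_s = 4^¼·95.44 = 135.0 K.

135 kelvin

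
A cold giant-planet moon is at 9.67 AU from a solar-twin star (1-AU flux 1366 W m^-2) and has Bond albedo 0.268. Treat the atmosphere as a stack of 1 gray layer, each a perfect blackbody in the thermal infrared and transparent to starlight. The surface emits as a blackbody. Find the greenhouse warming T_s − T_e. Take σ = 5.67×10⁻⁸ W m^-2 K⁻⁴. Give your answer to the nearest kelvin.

Irradiance scales as 1/d², so S = 1366 W m^-2 × (1/9.67)² = 14.61 W m^-2.
Top-of-atmosphere balance: σT_e⁴ = S(1−α)/4 = 2.673 W m^-2 → T_e = 82.86 K.
T_s = (N+1)^(1/4)·T_e = 98.54 K.
So the greenhouse effect raises the surface by 98.54 − 82.86 = 15.68 K.

16 kelvin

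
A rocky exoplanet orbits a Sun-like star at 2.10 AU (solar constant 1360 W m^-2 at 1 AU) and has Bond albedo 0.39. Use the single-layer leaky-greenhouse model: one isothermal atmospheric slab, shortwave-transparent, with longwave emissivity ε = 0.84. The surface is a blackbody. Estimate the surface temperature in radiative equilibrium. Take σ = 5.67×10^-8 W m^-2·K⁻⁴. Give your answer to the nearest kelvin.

194 K

Flux at the orbit: S = 1360/(2.10)² = 308.4 W m^-2.
The planet radiates to space at T_e = [S(1−α)/(4σ)]^(1/4) = 169.7 K.
Surface balance with a leaky layer gives σT_s⁴ = σT_e⁴·2/(2−ε), so T_s = T_e·[2/(2−0.84)]^(1/4) = 194.5 K.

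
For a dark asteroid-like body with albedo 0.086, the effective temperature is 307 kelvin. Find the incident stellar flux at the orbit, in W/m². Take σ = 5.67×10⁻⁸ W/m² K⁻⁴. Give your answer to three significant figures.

Invert the energy balance for S: S = 4σT⁴/(1−α).
σT⁴ = 5.67×10⁻⁸·(307)⁴ = 503.7 W/m².
S = 4·503.7/0.914 = 2204 W/m².

2200 W/m²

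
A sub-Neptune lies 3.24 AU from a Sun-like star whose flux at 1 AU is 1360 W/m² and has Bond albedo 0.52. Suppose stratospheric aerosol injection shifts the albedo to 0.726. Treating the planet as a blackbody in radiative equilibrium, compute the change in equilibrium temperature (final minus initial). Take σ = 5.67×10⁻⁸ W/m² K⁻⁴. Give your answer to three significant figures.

By the inverse-square law, S = 1360/3.24² = 129.6 W/m².
Initial: T₁ = [S(1−0.52)/(4σ)]^(1/4) = 128.7 K.
With α = 0.726, T₂ = 111.9 K.
ΔT = T₂ − T₁ = -16.83 K.

-16.8 kelvin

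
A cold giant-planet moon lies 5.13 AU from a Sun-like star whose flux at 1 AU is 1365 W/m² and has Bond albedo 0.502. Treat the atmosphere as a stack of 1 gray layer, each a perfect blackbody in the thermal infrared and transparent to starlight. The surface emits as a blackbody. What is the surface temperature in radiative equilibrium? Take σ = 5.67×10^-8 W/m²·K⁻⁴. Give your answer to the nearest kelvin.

123 K

Flux at the orbit: S = 1365/(5.13)² = 51.87 W/m².
OLR = S(1−α)/4 = 6.458 W/m²; the top layer radiates at T_e = 103.3 K.
Layer-by-layer balance gives σT_s⁴ = (N+1)σT_e⁴, so T_s = 2^¼·103.3 = 122.9 K.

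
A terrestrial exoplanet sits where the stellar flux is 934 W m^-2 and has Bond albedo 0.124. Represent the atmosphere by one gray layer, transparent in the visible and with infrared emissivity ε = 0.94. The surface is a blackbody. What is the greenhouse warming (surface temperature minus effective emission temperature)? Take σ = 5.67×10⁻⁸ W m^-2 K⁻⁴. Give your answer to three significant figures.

42.2 K

The planet radiates to space at T_e = [S(1−α)/(4σ)]^(1/4) = 245.1 K.
The surface balance (absorbed SW + ε·downward IR = σT_s⁴) with T_a⁴ = T_s⁴/2 reduces to T_s = T_e·[2/(2−ε)]^¼ = 287.2 K.
The atmosphere warms the surface by 42.16 K.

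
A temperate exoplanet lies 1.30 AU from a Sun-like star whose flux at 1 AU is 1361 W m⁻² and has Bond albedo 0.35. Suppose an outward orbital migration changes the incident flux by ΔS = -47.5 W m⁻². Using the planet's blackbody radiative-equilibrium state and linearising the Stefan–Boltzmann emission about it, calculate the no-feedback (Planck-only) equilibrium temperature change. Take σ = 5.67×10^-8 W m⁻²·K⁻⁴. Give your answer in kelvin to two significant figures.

-3.2 kelvin

By the inverse-square law, S = 1361/1.30² = 805.3 W m⁻².
Reference equilibrium: T_e = [S(1−α)/(4σ)]^(1/4) = 219.2 K.
ΔF = Δ[S(1−α)]/4 = (1−0.35)·-47.5/4 = -7.719 W m⁻².
Linearising σT⁴ gives d(σT⁴)/dT = 4σT_e³ = 2.388 W m⁻² per K.
Hence the no-feedback warming is ΔF/(4σT_e³) = -3.23 K.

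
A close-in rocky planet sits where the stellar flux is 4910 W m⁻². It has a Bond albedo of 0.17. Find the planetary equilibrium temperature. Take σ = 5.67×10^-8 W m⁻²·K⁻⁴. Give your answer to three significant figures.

The planet absorbs (1−α)S over its disc πR² and re-emits over 4πR², so the mean absorbed flux is (1−0.17)·4910/4 = 1019 W m⁻².
In equilibrium σT⁴ equals this, so T = 366.1 K.

366 kelvin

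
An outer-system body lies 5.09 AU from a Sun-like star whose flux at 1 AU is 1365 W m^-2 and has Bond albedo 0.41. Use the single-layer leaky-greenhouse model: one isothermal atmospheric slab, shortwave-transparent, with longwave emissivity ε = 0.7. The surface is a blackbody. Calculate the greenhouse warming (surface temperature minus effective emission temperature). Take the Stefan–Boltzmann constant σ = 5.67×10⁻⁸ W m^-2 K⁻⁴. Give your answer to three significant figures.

By the inverse-square law, S = 1365/5.09² = 52.69 W m^-2.
At the top of the atmosphere, σT_e⁴ = S(1−α)/4 = 7.771 W m^-2, giving T_e = 108.2 K.
For a single slab of emissivity ε, T_s⁴ = 2T_e⁴/(2−ε); thus T_s = 108.2·(1.538)^(1/4) = 120.5 K.
Greenhouse warming: T_s − T_e = 12.30 K.

12.3 kelvin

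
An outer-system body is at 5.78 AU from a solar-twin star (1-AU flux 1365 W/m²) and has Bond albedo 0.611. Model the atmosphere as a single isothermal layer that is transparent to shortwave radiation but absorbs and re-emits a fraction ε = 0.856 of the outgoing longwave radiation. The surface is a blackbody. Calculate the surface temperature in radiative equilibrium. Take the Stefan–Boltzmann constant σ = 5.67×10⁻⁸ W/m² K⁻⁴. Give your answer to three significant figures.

Irradiance scales as 1/d², so S = 1365 W/m² × (1/5.78)² = 40.86 W/m².
At the top of the atmosphere, σT_e⁴ = S(1−α)/4 = 3.973 W/m², giving T_e = 91.49 K.
For a single slab of emissivity ε, T_s⁴ = 2T_e⁴/(2−ε); thus T_s = 91.49·(1.748)^(1/4) = 105.2 K.

105 kelvin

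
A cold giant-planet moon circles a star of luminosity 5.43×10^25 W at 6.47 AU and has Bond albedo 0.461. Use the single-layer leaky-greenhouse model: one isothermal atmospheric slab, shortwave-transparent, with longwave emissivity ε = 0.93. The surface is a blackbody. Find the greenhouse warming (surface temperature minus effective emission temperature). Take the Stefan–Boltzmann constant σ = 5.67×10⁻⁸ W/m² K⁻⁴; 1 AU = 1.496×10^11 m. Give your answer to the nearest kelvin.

10 kelvin

Orbital distance: d = 6.47 AU = 9.679×10^11 m.
S = L/(4πd²) = 4.612 W/m².
At the top of the atmosphere, σT_e⁴ = S(1−α)/4 = 0.6215 W/m², giving T_e = 57.54 K.
For a single slab of emissivity ε, T_s⁴ = 2T_e⁴/(2−ε); thus T_s = 57.54·(1.869)^(1/4) = 67.28 K.
Greenhouse warming: T_s − T_e = 9.739 K.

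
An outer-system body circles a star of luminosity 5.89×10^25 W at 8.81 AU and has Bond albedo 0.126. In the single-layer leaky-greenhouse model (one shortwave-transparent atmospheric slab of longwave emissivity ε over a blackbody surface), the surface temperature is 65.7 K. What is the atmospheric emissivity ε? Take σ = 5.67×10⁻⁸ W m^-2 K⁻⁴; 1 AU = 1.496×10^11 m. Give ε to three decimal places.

Orbital distance: d = 8.81 AU = 1.318×10^12 m.
S = L/(4πd²) = 2.698 W m^-2.
TOA balance gives T_e = 56.79 K.
Inverting T_s⁴ = 2T_e⁴/(2−ε): (T_e/T_s)⁴ = 0.5581, so ε = 2(1 − 0.5581) = 0.8838.

0.884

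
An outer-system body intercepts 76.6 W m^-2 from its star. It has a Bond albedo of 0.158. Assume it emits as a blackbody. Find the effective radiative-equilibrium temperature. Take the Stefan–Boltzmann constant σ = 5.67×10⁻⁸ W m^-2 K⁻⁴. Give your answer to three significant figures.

130 kelvin

Averaging over the sphere, the absorbed flux is S(1−α)/4 = 16.12 W m^-2.
In equilibrium σT⁴ equals this, so T = 129.9 K.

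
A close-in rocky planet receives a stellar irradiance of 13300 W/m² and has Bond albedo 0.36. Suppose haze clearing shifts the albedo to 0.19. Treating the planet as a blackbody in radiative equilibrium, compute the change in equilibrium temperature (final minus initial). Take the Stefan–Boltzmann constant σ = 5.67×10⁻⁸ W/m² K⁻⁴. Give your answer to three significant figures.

26.7 K

Before: T₁ = [13300·0.64/(4σ)]^(1/4) = 440.1 K.
With α = 0.19, T₂ = 466.8 K.
ΔT = T₂ − T₁ = 26.70 K.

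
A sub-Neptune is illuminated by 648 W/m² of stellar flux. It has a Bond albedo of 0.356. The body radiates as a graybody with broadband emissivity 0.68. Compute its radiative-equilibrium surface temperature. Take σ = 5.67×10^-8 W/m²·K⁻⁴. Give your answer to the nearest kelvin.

228 K

Averaging over the sphere, the absorbed flux is S(1−α)/4 = 104.3 W/m².
Radiative balance εσT⁴ = 104.3 gives T = [104.3/(0.68·σ)]^(1/4) = 228.1 K.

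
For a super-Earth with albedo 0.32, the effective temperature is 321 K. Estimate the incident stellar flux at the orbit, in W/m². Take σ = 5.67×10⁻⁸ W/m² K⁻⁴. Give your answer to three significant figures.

3540 W/m²

From S(1−α)/4 = σT⁴: S = 4σT⁴/(1−α).
σT⁴ = 5.67×10⁻⁸·(321)⁴ = 602.0 W/m².
S = 4·602.0/0.68 = 3541 W/m².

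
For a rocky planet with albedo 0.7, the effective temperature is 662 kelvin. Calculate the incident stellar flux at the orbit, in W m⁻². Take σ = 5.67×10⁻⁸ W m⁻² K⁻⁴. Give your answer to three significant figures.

From S(1−α)/4 = σT⁴: S = 4σT⁴/(1−α).
σT⁴ = 5.67×10⁻⁸·(662)⁴ = 10890 W m⁻².
S = 4·10890/0.3 = 1.452×10^5 W m⁻².

1.45×10^5 W m⁻²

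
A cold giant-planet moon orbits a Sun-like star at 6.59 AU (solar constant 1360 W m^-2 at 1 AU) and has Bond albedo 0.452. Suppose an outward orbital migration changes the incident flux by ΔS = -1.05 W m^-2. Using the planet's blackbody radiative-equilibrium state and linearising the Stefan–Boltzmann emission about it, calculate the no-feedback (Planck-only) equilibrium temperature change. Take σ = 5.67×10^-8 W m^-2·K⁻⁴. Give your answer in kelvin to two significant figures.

-0.78 K

By the inverse-square law, S = 1360/6.59² = 31.32 W m^-2.
The baseline emission temperature is T_e = 93.27 K.
Only a fraction (1−α) is absorbed and it's spread over 4πR², so ΔF = (1−α)ΔS/4 = -0.1439 W m^-2.
Planck response: λ_P = 4σT_e³ = 4·5.67×10⁻⁸·(93.27)³ = 0.1840 W m^-2/K.
Hence the no-feedback warming is ΔF/(4σT_e³) = -0.782 K.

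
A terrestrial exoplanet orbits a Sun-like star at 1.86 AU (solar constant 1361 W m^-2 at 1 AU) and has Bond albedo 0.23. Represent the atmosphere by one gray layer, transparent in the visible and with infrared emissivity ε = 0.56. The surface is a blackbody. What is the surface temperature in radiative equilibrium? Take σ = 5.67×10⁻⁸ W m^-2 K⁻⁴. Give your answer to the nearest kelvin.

Irradiance scales as 1/d², so S = 1361 W m^-2 × (1/1.86)² = 393.4 W m^-2.
At the top of the atmosphere, σT_e⁴ = S(1−α)/4 = 75.73 W m^-2, giving T_e = 191.2 K.
For a single slab of emissivity ε, T_s⁴ = 2T_e⁴/(2−ε); thus T_s = 191.2·(1.389)^(1/4) = 207.5 K.

208 kelvin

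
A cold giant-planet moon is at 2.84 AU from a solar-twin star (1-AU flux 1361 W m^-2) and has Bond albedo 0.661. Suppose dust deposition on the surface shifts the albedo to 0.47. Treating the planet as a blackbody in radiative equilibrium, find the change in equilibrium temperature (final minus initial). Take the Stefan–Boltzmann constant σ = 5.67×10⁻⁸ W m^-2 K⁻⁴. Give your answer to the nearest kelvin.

By the inverse-square law, S = 1361/2.84² = 168.7 W m^-2.
Before: T₁ = [168.7·0.339/(4σ)]^(1/4) = 126.0 K.
After:  T₂ = [168.7·0.53/(4σ)]^(1/4) = 140.9 K.
ΔT = T₂ − T₁ = 14.90 K.

15 K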